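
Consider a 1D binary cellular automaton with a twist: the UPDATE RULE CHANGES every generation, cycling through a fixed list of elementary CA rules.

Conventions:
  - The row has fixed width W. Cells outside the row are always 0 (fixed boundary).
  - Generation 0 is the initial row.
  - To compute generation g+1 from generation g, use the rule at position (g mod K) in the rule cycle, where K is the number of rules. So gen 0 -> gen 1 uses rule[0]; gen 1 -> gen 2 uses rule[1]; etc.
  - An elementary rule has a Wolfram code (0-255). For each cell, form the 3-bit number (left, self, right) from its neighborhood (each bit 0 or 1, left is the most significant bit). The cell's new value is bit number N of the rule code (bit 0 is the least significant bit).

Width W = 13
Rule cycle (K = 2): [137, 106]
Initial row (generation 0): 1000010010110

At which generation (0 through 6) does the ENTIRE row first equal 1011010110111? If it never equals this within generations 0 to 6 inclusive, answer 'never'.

Answer: never

Derivation:
Gen 0: 1000010010110
Gen 1 (rule 137): 0011000000100
Gen 2 (rule 106): 0111000001000
Gen 3 (rule 137): 0110011100011
Gen 4 (rule 106): 1110110100111
Gen 5 (rule 137): 1100100000110
Gen 6 (rule 106): 1101000001110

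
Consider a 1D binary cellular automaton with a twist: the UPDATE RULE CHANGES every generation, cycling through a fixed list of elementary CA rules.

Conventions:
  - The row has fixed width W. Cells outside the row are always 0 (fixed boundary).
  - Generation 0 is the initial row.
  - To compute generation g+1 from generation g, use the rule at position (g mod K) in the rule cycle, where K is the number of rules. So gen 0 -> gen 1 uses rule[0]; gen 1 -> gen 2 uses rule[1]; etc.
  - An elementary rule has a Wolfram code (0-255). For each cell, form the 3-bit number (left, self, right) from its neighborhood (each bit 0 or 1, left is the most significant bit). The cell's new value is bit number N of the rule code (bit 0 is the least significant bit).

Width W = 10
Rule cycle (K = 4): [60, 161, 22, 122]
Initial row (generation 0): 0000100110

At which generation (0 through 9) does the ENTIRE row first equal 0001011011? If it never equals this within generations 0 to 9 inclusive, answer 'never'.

Answer: 3

Derivation:
Gen 0: 0000100110
Gen 1 (rule 60): 0000110101
Gen 2 (rule 161): 1110001010
Gen 3 (rule 22): 0001011011
Gen 4 (rule 122): 0010111111
Gen 5 (rule 60): 0011100000
Gen 6 (rule 161): 1001001111
Gen 7 (rule 22): 1111110000
Gen 8 (rule 122): 1000011000
Gen 9 (rule 60): 1100010100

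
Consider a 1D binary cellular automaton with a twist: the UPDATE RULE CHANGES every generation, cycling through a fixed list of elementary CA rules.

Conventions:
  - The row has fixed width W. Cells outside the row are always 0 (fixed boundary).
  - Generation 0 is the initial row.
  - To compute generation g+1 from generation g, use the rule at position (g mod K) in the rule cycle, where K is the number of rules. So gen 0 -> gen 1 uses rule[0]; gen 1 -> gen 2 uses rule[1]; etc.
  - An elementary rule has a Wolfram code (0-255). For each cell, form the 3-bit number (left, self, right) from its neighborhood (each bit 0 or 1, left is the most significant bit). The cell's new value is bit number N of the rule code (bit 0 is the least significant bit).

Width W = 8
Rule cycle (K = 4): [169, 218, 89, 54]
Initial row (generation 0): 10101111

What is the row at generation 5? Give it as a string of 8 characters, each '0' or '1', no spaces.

Answer: 11110110

Derivation:
Gen 0: 10101111
Gen 1 (rule 169): 01011110
Gen 2 (rule 218): 10011111
Gen 3 (rule 89): 01010001
Gen 4 (rule 54): 11111011
Gen 5 (rule 169): 11110110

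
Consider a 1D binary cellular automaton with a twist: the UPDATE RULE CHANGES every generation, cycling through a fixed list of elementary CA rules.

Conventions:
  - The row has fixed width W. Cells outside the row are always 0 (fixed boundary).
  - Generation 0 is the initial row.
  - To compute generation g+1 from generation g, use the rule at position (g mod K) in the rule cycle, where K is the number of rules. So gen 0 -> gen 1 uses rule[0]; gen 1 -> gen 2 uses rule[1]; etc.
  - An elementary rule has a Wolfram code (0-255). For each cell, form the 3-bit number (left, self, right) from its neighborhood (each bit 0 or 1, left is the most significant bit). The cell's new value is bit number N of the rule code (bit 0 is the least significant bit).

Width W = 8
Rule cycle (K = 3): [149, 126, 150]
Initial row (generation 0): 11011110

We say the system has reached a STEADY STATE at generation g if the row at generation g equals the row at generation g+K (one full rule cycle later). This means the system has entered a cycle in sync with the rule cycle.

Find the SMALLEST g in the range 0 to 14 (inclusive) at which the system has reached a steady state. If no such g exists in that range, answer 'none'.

Answer: 11

Derivation:
Gen 0: 11011110
Gen 1 (rule 149): 00001101
Gen 2 (rule 126): 00011111
Gen 3 (rule 150): 00101110
Gen 4 (rule 149): 10100101
Gen 5 (rule 126): 11111111
Gen 6 (rule 150): 01111110
Gen 7 (rule 149): 00111101
Gen 8 (rule 126): 01100111
Gen 9 (rule 150): 10011010
Gen 10 (rule 149): 11000011
Gen 11 (rule 126): 11100111
Gen 12 (rule 150): 01011010
Gen 13 (rule 149): 01000011
Gen 14 (rule 126): 11100111
Gen 15 (rule 150): 01011010
Gen 16 (rule 149): 01000011
Gen 17 (rule 126): 11100111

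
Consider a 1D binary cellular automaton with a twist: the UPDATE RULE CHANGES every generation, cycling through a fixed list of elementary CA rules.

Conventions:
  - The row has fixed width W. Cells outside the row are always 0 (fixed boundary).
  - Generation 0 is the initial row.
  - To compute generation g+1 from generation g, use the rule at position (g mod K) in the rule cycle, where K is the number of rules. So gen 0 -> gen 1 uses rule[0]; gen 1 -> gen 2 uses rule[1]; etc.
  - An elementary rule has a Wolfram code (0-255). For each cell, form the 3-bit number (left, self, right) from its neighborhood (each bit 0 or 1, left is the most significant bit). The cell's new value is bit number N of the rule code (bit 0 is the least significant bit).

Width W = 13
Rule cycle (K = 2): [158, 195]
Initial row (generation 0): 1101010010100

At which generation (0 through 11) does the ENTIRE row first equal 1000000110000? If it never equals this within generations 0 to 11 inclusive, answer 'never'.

Gen 0: 1101010010100
Gen 1 (rule 158): 1001011110110
Gen 2 (rule 195): 0010001110010
Gen 3 (rule 158): 0111011101111
Gen 4 (rule 195): 1011001100111
Gen 5 (rule 158): 1010111011110
Gen 6 (rule 195): 0000011001110
Gen 7 (rule 158): 0000110111101
Gen 8 (rule 195): 1111010011100
Gen 9 (rule 158): 1110011111010
Gen 10 (rule 195): 0110101111000
Gen 11 (rule 158): 1100101110100

Answer: never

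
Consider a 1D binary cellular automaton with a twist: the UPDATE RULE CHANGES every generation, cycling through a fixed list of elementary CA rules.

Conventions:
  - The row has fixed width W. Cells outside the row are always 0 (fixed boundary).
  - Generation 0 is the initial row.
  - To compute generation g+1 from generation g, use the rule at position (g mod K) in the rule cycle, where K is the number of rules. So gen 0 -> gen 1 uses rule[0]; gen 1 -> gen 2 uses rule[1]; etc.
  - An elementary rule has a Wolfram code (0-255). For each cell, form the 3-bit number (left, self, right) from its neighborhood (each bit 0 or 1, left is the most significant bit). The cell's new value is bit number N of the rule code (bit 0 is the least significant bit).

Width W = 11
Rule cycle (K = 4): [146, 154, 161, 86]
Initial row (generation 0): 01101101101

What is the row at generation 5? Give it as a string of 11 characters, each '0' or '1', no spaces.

Answer: 01010000010

Derivation:
Gen 0: 01101101101
Gen 1 (rule 146): 10000000000
Gen 2 (rule 154): 01000000000
Gen 3 (rule 161): 00011111111
Gen 4 (rule 86): 00100000001
Gen 5 (rule 146): 01010000010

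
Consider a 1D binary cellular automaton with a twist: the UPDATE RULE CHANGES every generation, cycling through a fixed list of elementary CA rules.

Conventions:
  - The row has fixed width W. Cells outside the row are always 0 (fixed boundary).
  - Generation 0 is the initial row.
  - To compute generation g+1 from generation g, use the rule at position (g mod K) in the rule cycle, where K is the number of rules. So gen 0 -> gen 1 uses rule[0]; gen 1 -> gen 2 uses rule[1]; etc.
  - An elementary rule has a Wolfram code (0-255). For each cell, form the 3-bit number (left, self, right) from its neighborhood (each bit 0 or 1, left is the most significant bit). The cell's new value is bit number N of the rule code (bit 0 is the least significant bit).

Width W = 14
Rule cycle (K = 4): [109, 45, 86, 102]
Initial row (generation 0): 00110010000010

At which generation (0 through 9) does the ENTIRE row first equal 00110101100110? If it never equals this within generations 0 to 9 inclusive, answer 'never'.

Gen 0: 00110010000010
Gen 1 (rule 109): 10110010111010
Gen 2 (rule 45): 11100011100110
Gen 3 (rule 86): 00110100111011
Gen 4 (rule 102): 01011101001101
Gen 5 (rule 109): 01110111001111
Gen 6 (rule 45): 01001100001000
Gen 7 (rule 86): 11110110011100
Gen 8 (rule 102): 00011010100100
Gen 9 (rule 109): 11011111100101

Answer: never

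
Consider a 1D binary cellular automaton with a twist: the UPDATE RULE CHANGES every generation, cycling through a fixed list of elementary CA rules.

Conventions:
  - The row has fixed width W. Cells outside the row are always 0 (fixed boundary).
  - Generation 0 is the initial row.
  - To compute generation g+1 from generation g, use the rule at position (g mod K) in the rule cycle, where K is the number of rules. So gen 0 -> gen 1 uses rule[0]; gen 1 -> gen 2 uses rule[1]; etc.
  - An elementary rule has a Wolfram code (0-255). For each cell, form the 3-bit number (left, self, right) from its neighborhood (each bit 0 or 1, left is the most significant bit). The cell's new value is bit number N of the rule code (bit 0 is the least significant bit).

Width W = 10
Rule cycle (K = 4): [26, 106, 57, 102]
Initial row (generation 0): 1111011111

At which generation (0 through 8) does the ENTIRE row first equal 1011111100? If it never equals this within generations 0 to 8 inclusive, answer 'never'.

Answer: never

Derivation:
Gen 0: 1111011111
Gen 1 (rule 26): 1000010000
Gen 2 (rule 106): 0000100000
Gen 3 (rule 57): 1110011111
Gen 4 (rule 102): 0010100001
Gen 5 (rule 26): 0100010010
Gen 6 (rule 106): 1000100100
Gen 7 (rule 57): 0110010011
Gen 8 (rule 102): 1010110101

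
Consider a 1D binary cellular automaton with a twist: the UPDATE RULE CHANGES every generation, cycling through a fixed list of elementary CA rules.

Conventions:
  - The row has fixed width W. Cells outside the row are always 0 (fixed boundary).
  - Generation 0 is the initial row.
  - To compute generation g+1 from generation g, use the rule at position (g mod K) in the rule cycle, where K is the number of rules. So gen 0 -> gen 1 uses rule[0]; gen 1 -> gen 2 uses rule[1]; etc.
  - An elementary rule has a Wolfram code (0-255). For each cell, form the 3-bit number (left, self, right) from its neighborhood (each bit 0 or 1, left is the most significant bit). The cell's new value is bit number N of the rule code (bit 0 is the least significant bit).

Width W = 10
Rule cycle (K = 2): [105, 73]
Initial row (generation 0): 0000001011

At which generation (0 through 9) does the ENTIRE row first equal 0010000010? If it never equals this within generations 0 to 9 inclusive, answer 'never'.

Answer: 3

Derivation:
Gen 0: 0000001011
Gen 1 (rule 105): 1111100111
Gen 2 (rule 73): 1000100101
Gen 3 (rule 105): 0010000010
Gen 4 (rule 73): 1000111000
Gen 5 (rule 105): 0010101011
Gen 6 (rule 73): 1000000011
Gen 7 (rule 105): 0011111011
Gen 8 (rule 73): 1010001011
Gen 9 (rule 105): 0100100111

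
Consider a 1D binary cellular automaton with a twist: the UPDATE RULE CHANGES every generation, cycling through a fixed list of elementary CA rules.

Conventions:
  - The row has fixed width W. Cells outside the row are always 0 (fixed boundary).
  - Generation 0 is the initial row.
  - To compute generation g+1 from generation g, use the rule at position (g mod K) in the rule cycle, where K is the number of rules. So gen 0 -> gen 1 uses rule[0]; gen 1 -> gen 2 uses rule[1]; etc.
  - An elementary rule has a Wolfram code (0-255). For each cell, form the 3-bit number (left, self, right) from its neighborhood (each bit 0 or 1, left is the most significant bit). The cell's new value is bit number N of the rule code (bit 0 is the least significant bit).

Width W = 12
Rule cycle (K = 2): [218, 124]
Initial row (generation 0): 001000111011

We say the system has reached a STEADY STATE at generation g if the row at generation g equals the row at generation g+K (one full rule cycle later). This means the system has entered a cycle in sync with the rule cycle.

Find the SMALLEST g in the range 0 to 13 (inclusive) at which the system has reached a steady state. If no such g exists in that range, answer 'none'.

Gen 0: 001000111011
Gen 1 (rule 218): 010101111011
Gen 2 (rule 124): 011111001111
Gen 3 (rule 218): 111111111111
Gen 4 (rule 124): 100000000001
Gen 5 (rule 218): 010000000010
Gen 6 (rule 124): 011000000011
Gen 7 (rule 218): 111100000111
Gen 8 (rule 124): 100110000101
Gen 9 (rule 218): 011111001000
Gen 10 (rule 124): 010001101100
Gen 11 (rule 218): 101011101110
Gen 12 (rule 124): 111110111011
Gen 13 (rule 218): 111110111011
Gen 14 (rule 124): 100011101111
Gen 15 (rule 218): 010111101111

Answer: none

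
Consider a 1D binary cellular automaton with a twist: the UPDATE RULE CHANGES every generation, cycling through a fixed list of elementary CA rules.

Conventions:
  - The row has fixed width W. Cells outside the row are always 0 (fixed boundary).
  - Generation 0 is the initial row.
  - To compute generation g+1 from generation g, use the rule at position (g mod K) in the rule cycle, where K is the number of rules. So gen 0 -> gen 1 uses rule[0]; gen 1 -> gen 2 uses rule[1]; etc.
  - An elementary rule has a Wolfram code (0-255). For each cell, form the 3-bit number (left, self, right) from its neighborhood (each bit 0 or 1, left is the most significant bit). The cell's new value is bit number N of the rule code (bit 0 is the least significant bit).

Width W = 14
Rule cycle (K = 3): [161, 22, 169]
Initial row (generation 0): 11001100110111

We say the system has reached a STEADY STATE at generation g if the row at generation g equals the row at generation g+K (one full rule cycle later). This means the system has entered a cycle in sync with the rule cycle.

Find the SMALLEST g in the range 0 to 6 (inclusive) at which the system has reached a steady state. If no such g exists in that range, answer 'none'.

Answer: none

Derivation:
Gen 0: 11001100110111
Gen 1 (rule 161): 00000000001010
Gen 2 (rule 22): 00000000011011
Gen 3 (rule 169): 11111111010110
Gen 4 (rule 161): 01111110101000
Gen 5 (rule 22): 10000000101100
Gen 6 (rule 169): 00111110011001
Gen 7 (rule 161): 10011100000000
Gen 8 (rule 22): 11100010000000
Gen 9 (rule 169): 11001000111111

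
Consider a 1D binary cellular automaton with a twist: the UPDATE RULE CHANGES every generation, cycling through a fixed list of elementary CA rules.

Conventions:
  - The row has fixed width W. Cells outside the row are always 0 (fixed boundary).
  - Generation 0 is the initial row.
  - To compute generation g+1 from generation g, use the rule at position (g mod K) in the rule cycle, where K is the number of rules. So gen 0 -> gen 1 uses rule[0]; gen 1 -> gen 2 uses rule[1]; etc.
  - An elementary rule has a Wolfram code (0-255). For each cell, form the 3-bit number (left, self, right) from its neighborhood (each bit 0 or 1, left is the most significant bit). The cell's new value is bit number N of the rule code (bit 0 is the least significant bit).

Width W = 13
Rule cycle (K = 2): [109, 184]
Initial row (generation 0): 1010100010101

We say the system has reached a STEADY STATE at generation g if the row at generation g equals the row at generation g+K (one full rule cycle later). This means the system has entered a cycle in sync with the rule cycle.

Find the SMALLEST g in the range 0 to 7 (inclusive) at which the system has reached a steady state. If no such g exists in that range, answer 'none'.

Gen 0: 1010100010101
Gen 1 (rule 109): 1111101011111
Gen 2 (rule 184): 1111010111110
Gen 3 (rule 109): 1001111100010
Gen 4 (rule 184): 0101111010001
Gen 5 (rule 109): 0111001110101
Gen 6 (rule 184): 0110101101010
Gen 7 (rule 109): 0111111111110
Gen 8 (rule 184): 0111111111101
Gen 9 (rule 109): 0100000000111

Answer: none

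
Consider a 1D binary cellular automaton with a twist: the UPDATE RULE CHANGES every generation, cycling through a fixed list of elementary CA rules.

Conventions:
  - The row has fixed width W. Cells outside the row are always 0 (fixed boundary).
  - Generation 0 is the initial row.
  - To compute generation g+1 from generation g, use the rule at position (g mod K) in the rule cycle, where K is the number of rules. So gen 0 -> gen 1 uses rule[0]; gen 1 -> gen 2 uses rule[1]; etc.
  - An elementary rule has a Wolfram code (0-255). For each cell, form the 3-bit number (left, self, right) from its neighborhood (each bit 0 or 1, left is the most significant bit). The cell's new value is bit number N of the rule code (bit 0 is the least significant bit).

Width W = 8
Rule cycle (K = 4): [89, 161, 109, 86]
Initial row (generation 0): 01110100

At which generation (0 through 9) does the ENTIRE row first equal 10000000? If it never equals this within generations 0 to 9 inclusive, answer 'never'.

Gen 0: 01110100
Gen 1 (rule 89): 01010011
Gen 2 (rule 161): 00100000
Gen 3 (rule 109): 10101111
Gen 4 (rule 86): 10100001
Gen 5 (rule 89): 00011100
Gen 6 (rule 161): 11001001
Gen 7 (rule 109): 11001001
Gen 8 (rule 86): 01111111
Gen 9 (rule 89): 01000001

Answer: never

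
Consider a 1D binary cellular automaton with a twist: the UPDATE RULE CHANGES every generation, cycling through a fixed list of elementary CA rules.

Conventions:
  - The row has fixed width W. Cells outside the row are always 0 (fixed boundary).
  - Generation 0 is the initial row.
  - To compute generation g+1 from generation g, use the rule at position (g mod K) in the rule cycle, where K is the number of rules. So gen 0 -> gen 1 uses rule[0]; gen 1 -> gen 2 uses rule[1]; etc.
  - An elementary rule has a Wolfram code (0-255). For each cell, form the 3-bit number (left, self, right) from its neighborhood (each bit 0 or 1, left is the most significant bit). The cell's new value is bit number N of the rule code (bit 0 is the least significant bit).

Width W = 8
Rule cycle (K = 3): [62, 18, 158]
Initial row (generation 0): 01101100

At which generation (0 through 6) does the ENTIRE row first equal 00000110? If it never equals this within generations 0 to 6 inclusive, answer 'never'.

Gen 0: 01101100
Gen 1 (rule 62): 11011010
Gen 2 (rule 18): 00000001
Gen 3 (rule 158): 00000011
Gen 4 (rule 62): 00000110
Gen 5 (rule 18): 00001001
Gen 6 (rule 158): 00011111

Answer: 4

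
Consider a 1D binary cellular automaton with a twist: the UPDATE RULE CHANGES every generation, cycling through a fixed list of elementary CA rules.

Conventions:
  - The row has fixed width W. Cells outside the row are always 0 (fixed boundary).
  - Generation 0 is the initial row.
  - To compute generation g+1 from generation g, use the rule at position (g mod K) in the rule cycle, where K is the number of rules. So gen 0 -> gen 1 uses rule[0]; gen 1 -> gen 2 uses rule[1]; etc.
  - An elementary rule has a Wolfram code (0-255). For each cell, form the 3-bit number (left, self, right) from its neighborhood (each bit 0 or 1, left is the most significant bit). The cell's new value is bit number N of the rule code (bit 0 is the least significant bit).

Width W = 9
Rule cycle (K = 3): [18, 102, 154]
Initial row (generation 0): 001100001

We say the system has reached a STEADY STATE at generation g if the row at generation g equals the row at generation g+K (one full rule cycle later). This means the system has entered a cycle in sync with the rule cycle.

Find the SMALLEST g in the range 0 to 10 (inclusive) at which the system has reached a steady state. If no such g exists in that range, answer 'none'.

Gen 0: 001100001
Gen 1 (rule 18): 010010010
Gen 2 (rule 102): 110110110
Gen 3 (rule 154): 100100101
Gen 4 (rule 18): 011011000
Gen 5 (rule 102): 101101000
Gen 6 (rule 154): 001000100
Gen 7 (rule 18): 010101010
Gen 8 (rule 102): 111111110
Gen 9 (rule 154): 111111101
Gen 10 (rule 18): 000000000
Gen 11 (rule 102): 000000000
Gen 12 (rule 154): 000000000
Gen 13 (rule 18): 000000000

Answer: 10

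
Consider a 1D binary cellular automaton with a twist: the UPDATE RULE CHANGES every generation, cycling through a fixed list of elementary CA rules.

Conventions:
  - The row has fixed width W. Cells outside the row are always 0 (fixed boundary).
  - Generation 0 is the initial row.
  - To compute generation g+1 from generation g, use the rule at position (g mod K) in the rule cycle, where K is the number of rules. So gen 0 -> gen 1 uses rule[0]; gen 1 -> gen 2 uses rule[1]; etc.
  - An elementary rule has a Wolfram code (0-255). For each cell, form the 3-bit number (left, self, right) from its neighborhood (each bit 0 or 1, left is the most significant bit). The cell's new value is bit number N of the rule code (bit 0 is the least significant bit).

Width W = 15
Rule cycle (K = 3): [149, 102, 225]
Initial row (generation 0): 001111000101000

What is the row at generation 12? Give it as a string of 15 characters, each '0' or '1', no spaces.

Gen 0: 001111000101000
Gen 1 (rule 149): 100110110101111
Gen 2 (rule 102): 101011011110001
Gen 3 (rule 225): 010101101110100
Gen 4 (rule 149): 010100000100111
Gen 5 (rule 102): 111100001101001
Gen 6 (rule 225): 011101100110000
Gen 7 (rule 149): 001000010001111
Gen 8 (rule 102): 011000110010001
Gen 9 (rule 225): 001010010000100
Gen 10 (rule 149): 101011011110111
Gen 11 (rule 102): 111101100011001
Gen 12 (rule 225): 011110101001000

Answer: 011110101001000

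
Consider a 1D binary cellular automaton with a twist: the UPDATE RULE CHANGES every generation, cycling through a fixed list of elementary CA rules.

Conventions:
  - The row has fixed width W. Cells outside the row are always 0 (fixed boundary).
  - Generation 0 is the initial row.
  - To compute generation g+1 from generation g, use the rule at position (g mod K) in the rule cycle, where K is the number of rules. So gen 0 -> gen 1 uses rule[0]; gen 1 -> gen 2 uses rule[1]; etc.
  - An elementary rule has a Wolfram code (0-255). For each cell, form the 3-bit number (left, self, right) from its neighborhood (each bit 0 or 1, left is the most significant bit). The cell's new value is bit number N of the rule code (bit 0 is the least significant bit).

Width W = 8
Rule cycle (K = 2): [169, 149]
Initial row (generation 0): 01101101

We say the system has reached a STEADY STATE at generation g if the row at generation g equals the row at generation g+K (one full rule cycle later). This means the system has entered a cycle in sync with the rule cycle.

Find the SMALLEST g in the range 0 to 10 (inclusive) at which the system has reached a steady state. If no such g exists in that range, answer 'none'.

Answer: 4

Derivation:
Gen 0: 01101101
Gen 1 (rule 169): 01011010
Gen 2 (rule 149): 01000011
Gen 3 (rule 169): 00011010
Gen 4 (rule 149): 11000011
Gen 5 (rule 169): 10011010
Gen 6 (rule 149): 11000011
Gen 7 (rule 169): 10011010
Gen 8 (rule 149): 11000011
Gen 9 (rule 169): 10011010
Gen 10 (rule 149): 11000011
Gen 11 (rule 169): 10011010
Gen 12 (rule 149): 11000011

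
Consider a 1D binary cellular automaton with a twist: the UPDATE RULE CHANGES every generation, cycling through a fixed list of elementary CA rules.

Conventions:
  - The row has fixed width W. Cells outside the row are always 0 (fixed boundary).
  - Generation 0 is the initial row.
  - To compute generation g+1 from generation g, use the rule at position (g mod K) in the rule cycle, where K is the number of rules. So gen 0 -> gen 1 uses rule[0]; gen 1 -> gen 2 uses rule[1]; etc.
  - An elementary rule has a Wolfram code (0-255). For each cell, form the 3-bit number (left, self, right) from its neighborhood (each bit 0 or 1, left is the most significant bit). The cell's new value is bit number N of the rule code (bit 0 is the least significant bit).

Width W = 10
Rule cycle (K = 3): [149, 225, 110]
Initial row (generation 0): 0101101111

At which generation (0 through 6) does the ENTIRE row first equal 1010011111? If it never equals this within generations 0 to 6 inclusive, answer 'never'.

Gen 0: 0101101111
Gen 1 (rule 149): 0100000110
Gen 2 (rule 225): 0001110010
Gen 3 (rule 110): 0011010110
Gen 4 (rule 149): 1000010001
Gen 5 (rule 225): 0011000100
Gen 6 (rule 110): 0111001100

Answer: never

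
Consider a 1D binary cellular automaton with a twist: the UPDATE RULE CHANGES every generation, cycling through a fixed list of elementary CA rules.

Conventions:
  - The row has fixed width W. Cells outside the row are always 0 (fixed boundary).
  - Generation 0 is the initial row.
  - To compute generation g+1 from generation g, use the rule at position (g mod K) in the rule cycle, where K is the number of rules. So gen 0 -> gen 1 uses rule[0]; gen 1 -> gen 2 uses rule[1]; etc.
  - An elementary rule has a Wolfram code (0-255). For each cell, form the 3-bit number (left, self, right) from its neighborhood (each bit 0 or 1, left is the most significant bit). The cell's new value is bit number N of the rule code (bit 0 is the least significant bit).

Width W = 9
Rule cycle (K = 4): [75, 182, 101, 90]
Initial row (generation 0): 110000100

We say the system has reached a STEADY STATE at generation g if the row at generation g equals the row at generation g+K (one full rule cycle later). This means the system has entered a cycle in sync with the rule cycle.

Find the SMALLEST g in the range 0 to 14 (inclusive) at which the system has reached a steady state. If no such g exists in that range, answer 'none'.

Answer: none

Derivation:
Gen 0: 110000100
Gen 1 (rule 75): 110111001
Gen 2 (rule 182): 001010111
Gen 3 (rule 101): 101111001
Gen 4 (rule 90): 001001110
Gen 5 (rule 75): 110011010
Gen 6 (rule 182): 001100111
Gen 7 (rule 101): 100100001
Gen 8 (rule 90): 011010010
Gen 9 (rule 75): 111000100
Gen 10 (rule 182): 010101110
Gen 11 (rule 101): 011110010
Gen 12 (rule 90): 110011101
Gen 13 (rule 75): 110110100
Gen 14 (rule 182): 001001110
Gen 15 (rule 101): 101000010
Gen 16 (rule 90): 000100101
Gen 17 (rule 75): 111001000
Gen 18 (rule 182): 010111100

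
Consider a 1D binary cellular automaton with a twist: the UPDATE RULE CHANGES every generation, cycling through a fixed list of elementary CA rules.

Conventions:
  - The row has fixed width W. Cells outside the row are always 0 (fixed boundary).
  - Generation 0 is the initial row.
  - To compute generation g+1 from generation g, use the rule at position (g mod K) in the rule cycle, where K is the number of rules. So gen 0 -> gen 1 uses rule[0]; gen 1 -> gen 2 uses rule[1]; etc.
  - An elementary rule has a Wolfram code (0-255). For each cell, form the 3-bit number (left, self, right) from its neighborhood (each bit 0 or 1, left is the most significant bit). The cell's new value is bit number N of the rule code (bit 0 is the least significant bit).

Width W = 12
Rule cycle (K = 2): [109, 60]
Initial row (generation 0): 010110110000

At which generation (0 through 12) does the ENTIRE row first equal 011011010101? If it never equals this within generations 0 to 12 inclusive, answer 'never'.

Gen 0: 010110110000
Gen 1 (rule 109): 011111110111
Gen 2 (rule 60): 010000001100
Gen 3 (rule 109): 010111101101
Gen 4 (rule 60): 011100011011
Gen 5 (rule 109): 010101011111
Gen 6 (rule 60): 011111110000
Gen 7 (rule 109): 010000010111
Gen 8 (rule 60): 011000011100
Gen 9 (rule 109): 011011010101
Gen 10 (rule 60): 010110111111
Gen 11 (rule 109): 011111100001
Gen 12 (rule 60): 010000010001

Answer: 9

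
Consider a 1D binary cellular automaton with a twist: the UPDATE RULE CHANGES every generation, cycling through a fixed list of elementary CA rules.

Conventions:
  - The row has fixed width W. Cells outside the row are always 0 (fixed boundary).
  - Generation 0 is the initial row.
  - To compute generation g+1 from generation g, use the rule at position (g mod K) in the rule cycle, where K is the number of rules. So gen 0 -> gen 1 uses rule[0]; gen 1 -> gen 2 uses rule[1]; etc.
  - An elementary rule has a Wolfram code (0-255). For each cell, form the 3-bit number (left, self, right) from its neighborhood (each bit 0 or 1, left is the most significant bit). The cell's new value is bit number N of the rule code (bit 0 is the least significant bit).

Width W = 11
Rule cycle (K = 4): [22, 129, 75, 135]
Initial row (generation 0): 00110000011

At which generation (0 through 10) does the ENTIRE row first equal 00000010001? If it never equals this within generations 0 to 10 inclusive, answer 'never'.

Answer: 2

Derivation:
Gen 0: 00110000011
Gen 1 (rule 22): 01001000100
Gen 2 (rule 129): 00000010001
Gen 3 (rule 75): 11111100110
Gen 4 (rule 135): 01111001000
Gen 5 (rule 22): 10000111100
Gen 6 (rule 129): 00110011001
Gen 7 (rule 75): 11110111010
Gen 8 (rule 135): 01100010010
Gen 9 (rule 22): 10010111111
Gen 10 (rule 129): 00000011110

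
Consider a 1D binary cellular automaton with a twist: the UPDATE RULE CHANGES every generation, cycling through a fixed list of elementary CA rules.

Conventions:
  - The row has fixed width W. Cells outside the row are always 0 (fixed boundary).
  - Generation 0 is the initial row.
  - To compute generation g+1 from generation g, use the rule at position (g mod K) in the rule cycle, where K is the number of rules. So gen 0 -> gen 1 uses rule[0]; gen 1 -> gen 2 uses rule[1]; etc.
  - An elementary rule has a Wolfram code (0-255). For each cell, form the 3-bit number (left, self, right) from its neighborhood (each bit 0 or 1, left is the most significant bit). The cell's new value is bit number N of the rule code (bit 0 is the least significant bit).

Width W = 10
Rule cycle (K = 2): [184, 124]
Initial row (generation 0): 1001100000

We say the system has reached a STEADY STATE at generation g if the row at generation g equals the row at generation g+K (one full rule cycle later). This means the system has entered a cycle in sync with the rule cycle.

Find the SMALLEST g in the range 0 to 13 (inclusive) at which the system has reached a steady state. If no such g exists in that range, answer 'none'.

Gen 0: 1001100000
Gen 1 (rule 184): 0101010000
Gen 2 (rule 124): 0111111000
Gen 3 (rule 184): 0111110100
Gen 4 (rule 124): 0100011110
Gen 5 (rule 184): 0010011101
Gen 6 (rule 124): 0011010111
Gen 7 (rule 184): 0010101110
Gen 8 (rule 124): 0011111011
Gen 9 (rule 184): 0011110110
Gen 10 (rule 124): 0010011111
Gen 11 (rule 184): 0001011110
Gen 12 (rule 124): 0001110011
Gen 13 (rule 184): 0001101010
Gen 14 (rule 124): 0001111111
Gen 15 (rule 184): 0001111110

Answer: none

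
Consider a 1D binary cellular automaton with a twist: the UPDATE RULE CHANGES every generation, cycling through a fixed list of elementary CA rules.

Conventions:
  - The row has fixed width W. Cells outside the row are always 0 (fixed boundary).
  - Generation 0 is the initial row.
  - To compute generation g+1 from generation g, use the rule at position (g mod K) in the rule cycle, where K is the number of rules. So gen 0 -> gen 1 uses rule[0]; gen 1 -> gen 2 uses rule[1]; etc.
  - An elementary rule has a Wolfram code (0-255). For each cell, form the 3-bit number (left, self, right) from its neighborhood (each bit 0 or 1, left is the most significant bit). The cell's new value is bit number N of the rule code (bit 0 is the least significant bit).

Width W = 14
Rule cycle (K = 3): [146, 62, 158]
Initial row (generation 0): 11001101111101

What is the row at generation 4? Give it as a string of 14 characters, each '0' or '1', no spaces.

Gen 0: 11001101111101
Gen 1 (rule 146): 00110000111000
Gen 2 (rule 62): 01101001100100
Gen 3 (rule 158): 11001111011110
Gen 4 (rule 146): 00110110001101

Answer: 00110110001101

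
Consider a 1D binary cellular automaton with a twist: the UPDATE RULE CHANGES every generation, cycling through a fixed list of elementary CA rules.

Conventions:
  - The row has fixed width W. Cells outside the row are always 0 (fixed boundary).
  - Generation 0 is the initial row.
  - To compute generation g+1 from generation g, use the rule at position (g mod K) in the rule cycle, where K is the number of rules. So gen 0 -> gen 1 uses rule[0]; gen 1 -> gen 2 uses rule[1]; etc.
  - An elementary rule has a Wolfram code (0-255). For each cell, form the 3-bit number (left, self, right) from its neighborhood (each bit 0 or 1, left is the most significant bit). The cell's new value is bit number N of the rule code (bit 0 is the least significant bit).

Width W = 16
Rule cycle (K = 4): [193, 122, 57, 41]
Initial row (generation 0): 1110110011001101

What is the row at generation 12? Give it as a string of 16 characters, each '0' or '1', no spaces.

Answer: 1000010110000001

Derivation:
Gen 0: 1110110011001101
Gen 1 (rule 193): 0110010001000100
Gen 2 (rule 122): 1111101010101010
Gen 3 (rule 57): 1000010101010101
Gen 4 (rule 41): 0011001010101010
Gen 5 (rule 193): 1001000000000000
Gen 6 (rule 122): 0110100000000000
Gen 7 (rule 57): 0101011111111111
Gen 8 (rule 41): 0010110000000000
Gen 9 (rule 193): 1000010111111111
Gen 10 (rule 122): 0100101100000001
Gen 11 (rule 57): 0010011011111100
Gen 12 (rule 41): 1000010110000001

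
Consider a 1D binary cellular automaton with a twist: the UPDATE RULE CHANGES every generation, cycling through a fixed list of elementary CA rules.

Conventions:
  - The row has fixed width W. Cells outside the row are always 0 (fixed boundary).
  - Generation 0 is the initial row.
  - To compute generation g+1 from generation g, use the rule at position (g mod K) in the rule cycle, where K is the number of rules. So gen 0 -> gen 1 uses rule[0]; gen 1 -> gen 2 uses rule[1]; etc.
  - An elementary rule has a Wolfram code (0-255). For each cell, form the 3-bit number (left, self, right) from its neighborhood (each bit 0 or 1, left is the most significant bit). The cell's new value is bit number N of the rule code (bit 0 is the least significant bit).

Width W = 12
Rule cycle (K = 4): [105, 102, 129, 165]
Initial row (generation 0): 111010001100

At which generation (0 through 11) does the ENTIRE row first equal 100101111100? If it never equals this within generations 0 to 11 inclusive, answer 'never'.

Answer: 6

Derivation:
Gen 0: 111010001100
Gen 1 (rule 105): 101100101101
Gen 2 (rule 102): 110101110111
Gen 3 (rule 129): 000000100010
Gen 4 (rule 165): 111110101010
Gen 5 (rule 105): 100011010100
Gen 6 (rule 102): 100101111100
Gen 7 (rule 129): 000000111001
Gen 8 (rule 165): 111110010001
Gen 9 (rule 105): 100010000100
Gen 10 (rule 102): 100110001100
Gen 11 (rule 129): 000000100001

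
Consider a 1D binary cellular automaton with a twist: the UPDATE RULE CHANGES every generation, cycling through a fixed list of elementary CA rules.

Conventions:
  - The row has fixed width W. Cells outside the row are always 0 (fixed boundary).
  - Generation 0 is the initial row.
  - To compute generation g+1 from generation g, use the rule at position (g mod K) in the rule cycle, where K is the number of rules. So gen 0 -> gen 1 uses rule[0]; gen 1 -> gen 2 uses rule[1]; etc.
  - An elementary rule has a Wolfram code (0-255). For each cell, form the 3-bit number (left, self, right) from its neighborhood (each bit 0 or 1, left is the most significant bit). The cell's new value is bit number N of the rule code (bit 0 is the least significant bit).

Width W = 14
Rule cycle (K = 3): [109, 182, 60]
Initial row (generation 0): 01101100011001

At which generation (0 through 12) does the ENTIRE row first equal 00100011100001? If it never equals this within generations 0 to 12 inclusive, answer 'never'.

Answer: never

Derivation:
Gen 0: 01101100011001
Gen 1 (rule 109): 01111101011001
Gen 2 (rule 182): 10111011100111
Gen 3 (rule 60): 11100110010100
Gen 4 (rule 109): 10100110011101
Gen 5 (rule 182): 11111001101011
Gen 6 (rule 60): 10000101011110
Gen 7 (rule 109): 10110111110010
Gen 8 (rule 182): 11001011101111
Gen 9 (rule 60): 10101110011000
Gen 10 (rule 109): 11111010011011
Gen 11 (rule 182): 01110111100100
Gen 12 (rule 60): 01001100010110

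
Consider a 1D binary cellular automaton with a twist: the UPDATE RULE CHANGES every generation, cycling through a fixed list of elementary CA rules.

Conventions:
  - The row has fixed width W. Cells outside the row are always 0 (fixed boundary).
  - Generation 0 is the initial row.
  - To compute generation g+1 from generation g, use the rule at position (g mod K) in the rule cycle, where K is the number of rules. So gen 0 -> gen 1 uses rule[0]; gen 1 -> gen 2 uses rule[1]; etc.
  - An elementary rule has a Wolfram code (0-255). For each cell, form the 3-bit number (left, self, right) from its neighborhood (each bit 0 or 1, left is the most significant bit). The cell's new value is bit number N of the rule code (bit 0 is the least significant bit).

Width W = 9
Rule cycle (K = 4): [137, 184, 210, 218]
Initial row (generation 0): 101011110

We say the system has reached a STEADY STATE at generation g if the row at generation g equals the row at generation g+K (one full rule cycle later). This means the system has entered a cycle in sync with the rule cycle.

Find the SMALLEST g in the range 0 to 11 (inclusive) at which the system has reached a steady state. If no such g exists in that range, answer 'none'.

Answer: 10

Derivation:
Gen 0: 101011110
Gen 1 (rule 137): 000011100
Gen 2 (rule 184): 000011010
Gen 3 (rule 210): 000101001
Gen 4 (rule 218): 001000110
Gen 5 (rule 137): 100010100
Gen 6 (rule 184): 010001010
Gen 7 (rule 210): 101010001
Gen 8 (rule 218): 000001010
Gen 9 (rule 137): 111100000
Gen 10 (rule 184): 111010000
Gen 11 (rule 210): 011001000
Gen 12 (rule 218): 111110100
Gen 13 (rule 137): 111100001
Gen 14 (rule 184): 111010000
Gen 15 (rule 210): 011001000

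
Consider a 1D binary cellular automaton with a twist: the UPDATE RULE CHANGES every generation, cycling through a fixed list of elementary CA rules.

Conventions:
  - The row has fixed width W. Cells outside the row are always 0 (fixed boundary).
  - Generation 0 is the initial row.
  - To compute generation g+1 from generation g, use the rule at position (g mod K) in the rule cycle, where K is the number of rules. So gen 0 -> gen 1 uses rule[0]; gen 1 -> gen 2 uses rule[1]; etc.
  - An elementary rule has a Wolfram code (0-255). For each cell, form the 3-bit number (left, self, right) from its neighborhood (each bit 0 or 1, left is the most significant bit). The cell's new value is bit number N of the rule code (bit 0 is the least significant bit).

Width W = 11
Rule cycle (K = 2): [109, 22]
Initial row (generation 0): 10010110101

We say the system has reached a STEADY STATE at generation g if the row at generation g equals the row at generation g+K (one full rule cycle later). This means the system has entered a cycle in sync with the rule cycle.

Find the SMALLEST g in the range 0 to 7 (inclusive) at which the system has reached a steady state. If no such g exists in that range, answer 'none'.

Answer: 6

Derivation:
Gen 0: 10010110101
Gen 1 (rule 109): 10011111111
Gen 2 (rule 22): 11100000000
Gen 3 (rule 109): 10101111111
Gen 4 (rule 22): 10100000000
Gen 5 (rule 109): 11101111111
Gen 6 (rule 22): 00000000000
Gen 7 (rule 109): 11111111111
Gen 8 (rule 22): 00000000000
Gen 9 (rule 109): 11111111111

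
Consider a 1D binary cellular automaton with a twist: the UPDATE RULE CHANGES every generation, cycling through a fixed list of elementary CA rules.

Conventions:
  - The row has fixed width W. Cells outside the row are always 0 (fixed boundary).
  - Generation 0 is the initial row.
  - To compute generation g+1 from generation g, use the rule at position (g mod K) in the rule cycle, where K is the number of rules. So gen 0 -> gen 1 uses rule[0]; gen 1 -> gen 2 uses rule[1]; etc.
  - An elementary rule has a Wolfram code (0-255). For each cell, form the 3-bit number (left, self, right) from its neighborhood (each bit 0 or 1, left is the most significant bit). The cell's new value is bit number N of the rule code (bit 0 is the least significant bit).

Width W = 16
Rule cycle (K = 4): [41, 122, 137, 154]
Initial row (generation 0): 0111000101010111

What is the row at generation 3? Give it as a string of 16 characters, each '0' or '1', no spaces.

Answer: 0000001000011100

Derivation:
Gen 0: 0111000101010111
Gen 1 (rule 41): 0100010010101100
Gen 2 (rule 122): 1010101101011110
Gen 3 (rule 137): 0000001000011100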